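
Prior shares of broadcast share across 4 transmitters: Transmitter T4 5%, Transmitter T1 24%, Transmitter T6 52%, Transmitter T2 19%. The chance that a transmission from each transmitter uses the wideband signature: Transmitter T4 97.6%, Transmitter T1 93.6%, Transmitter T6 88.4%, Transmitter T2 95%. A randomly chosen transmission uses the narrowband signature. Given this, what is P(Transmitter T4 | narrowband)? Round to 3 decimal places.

Taking complements, P(narrowband | each) = Transmitter T4 0.024, Transmitter T1 0.064, Transmitter T6 0.116, Transmitter T2 0.05.
Compute prior × likelihood for every hypothesis:
  Transmitter T4: 0.05 × 0.024 = 0.0012
  Transmitter T1: 0.24 × 0.064 = 0.01536
  Transmitter T6: 0.52 × 0.116 = 0.06032
  Transmitter T2: 0.19 × 0.05 = 0.0095
Normalizing constant = 0.08638.
P(Transmitter T4 | evidence) = 0.0012 / 0.08638 ≈ 0.014.

0.014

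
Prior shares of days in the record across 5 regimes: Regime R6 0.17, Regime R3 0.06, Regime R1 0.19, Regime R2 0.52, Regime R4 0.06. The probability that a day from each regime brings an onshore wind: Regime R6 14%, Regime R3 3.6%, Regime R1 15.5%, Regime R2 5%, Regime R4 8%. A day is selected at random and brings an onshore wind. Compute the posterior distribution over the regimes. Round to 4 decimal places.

By Bayes' rule, posterior ∝ prior × likelihood:
  Regime R6: 0.17 × 0.14 = 0.0238
  Regime R3: 0.06 × 0.036 = 0.00216
  Regime R1: 0.19 × 0.155 = 0.02945
  Regime R2: 0.52 × 0.05 = 0.026
  Regime R4: 0.06 × 0.08 = 0.0048
Sum = 0.08621.
P(Regime R6 | onshore) = 0.0238/0.08621 ≈ 0.2761
P(Regime R3 | onshore) = 0.00216/0.08621 ≈ 0.0251
P(Regime R1 | onshore) = 0.02945/0.08621 ≈ 0.3416
P(Regime R2 | onshore) = 0.026/0.08621 ≈ 0.3016
P(Regime R4 | onshore) = 0.0048/0.08621 ≈ 0.0557
(Check: 0.2761+0.0251+0.3416+0.3016+0.0557 = 1.0001.)

Regime R6 0.2761, Regime R3 0.0251, Regime R1 0.3416, Regime R2 0.3016, Regime R4 0.0557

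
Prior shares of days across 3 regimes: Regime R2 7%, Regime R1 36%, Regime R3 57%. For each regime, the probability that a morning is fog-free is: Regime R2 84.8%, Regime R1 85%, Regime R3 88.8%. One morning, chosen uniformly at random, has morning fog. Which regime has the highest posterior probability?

Regime R3

Taking complements, P(fog | each) = Regime R2 0.152, Regime R1 0.15, Regime R3 0.112.
Prior × likelihood for each hypothesis:
  Regime R2: 0.07 × 0.152 = 0.01064
  Regime R1: 0.36 × 0.15 = 0.054
  Regime R3: 0.57 × 0.112 = 0.06384
Sum = 0.12848.
Largest term belongs to Regime R3, so Regime R3 is most probable.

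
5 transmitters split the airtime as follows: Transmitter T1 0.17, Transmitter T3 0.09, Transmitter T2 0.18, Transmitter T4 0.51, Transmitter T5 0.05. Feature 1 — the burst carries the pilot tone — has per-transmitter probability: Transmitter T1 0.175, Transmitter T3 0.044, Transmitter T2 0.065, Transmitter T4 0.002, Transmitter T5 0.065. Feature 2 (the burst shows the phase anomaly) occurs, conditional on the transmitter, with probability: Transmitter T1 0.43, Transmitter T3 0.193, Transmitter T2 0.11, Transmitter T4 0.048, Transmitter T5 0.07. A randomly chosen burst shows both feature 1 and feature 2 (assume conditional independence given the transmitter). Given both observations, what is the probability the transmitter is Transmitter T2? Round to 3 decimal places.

Prior × likelihood for each hypothesis:
  Transmitter T1: 0.17 × 0.175 × 0.43 = 0.0127925
  Transmitter T3: 0.09 × 0.044 × 0.193 = 0.00076428
  Transmitter T2: 0.18 × 0.065 × 0.11 = 0.001287
  Transmitter T4: 0.51 × 0.002 × 0.048 = 0.00004896
  Transmitter T5: 0.05 × 0.065 × 0.07 = 0.0002275
Normalizing constant = 0.01512024.
P(Transmitter T2 | evidence) = 0.001287 / 0.01512024 ≈ 0.085.

0.085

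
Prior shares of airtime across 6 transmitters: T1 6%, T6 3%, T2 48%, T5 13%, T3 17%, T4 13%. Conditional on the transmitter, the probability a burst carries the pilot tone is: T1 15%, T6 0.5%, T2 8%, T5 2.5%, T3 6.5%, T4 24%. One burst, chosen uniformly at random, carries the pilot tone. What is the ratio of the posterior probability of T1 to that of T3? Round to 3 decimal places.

By Bayes' rule, posterior ∝ prior × likelihood:
  T1: 0.06 × 0.15 = 0.009
  T6: 0.03 × 0.005 = 0.00015
  T2: 0.48 × 0.08 = 0.0384
  T5: 0.13 × 0.025 = 0.00325
  T3: 0.17 × 0.065 = 0.01105
  T4: 0.13 × 0.24 = 0.0312
Total = 0.09305.
The ratio is 0.009 / 0.01105 (the normalizer cancels) = 0.814.

0.814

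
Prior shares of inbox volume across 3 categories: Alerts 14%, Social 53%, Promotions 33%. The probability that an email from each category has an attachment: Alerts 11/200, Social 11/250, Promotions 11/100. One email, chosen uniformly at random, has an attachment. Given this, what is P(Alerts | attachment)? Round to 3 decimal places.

Unnormalized posteriors (prior × likelihood):
  Alerts: 0.14 × 0.055 = 0.0077
  Social: 0.53 × 0.044 = 0.02332
  Promotions: 0.33 × 0.11 = 0.0363
Total = 0.06732.
P(Alerts | evidence) = 0.0077 / 0.06732 ≈ 0.114.

0.114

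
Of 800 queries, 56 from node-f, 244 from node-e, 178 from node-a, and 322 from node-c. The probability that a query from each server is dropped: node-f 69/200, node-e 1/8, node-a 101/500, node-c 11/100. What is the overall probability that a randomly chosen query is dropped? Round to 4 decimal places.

0.1515

By Bayes' rule, posterior ∝ prior × likelihood:
  node-f: 0.07 × 0.345 = 0.02415
  node-e: 0.305 × 0.125 = 0.038125
  node-a: 0.2225 × 0.202 = 0.044945
  node-c: 0.4025 × 0.11 = 0.044275
P(dropped) = 0.02415 + 0.038125 + 0.044945 + 0.044275 = 0.151495 → 0.1515.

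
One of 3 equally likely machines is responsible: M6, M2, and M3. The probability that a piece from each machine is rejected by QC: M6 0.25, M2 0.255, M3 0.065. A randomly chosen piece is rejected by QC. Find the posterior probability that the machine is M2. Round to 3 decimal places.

0.447

With a uniform prior (1/3 each), posterior ∝ likelihood:
  M6: 0.25
  M2: 0.255
  M3: 0.065
Sum = 0.57.
P(M2 | evidence) = 0.255 / 0.57 ≈ 0.447.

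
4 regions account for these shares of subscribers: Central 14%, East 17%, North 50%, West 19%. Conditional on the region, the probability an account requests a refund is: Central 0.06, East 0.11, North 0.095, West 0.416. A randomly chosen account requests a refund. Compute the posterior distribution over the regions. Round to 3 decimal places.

By Bayes' rule, posterior ∝ prior × likelihood:
  Central: 0.14 × 0.06 = 0.0084
  East: 0.17 × 0.11 = 0.0187
  North: 0.5 × 0.095 = 0.0475
  West: 0.19 × 0.416 = 0.07904
Normalizing constant = 0.15364.
P(Central | refund) = 0.0084/0.15364 ≈ 0.055
P(East | refund) = 0.0187/0.15364 ≈ 0.122
P(North | refund) = 0.0475/0.15364 ≈ 0.309
P(West | refund) = 0.07904/0.15364 ≈ 0.514

Central 0.055, East 0.122, North 0.309, West 0.514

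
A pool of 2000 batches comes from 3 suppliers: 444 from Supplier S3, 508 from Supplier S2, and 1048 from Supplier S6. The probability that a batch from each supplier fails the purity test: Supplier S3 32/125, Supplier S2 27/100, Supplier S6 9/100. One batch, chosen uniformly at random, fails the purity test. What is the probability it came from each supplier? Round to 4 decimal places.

Supplier S3 0.3293, Supplier S2 0.3974, Supplier S6 0.2733

Unnormalized posteriors (prior × likelihood):
  Supplier S3: 0.222 × 0.256 = 0.056832
  Supplier S2: 0.254 × 0.27 = 0.06858
  Supplier S6: 0.524 × 0.09 = 0.04716
Total = 0.172572.
P(Supplier S3 | off-spec) = 0.056832/0.172572 ≈ 0.3293
P(Supplier S2 | off-spec) = 0.06858/0.172572 ≈ 0.3974
P(Supplier S6 | off-spec) = 0.04716/0.172572 ≈ 0.2733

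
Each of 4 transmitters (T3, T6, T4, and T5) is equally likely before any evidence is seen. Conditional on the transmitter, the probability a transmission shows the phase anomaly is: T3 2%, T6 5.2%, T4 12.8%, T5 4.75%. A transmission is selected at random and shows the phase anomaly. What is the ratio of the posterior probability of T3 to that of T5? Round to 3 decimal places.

Since the prior is uniform, the posterior is proportional to the likelihood:
  T3: 0.02
  T6: 0.052
  T4: 0.128
  T5: 0.0475
Sum = 0.2475.
The ratio is 0.02 / 0.0475 (the normalizer cancels) = 0.421.

0.421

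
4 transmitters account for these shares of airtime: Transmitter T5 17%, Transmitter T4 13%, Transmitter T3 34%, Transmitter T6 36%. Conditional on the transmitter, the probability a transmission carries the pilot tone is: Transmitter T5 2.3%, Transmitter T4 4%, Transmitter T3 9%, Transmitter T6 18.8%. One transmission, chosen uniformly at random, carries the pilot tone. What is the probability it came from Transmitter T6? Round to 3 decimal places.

Compute prior × likelihood for every hypothesis:
  Transmitter T5: 0.17 × 0.023 = 0.00391
  Transmitter T4: 0.13 × 0.04 = 0.0052
  Transmitter T3: 0.34 × 0.09 = 0.0306
  Transmitter T6: 0.36 × 0.188 = 0.06768
Total = 0.10739.
P(Transmitter T6 | evidence) = 0.06768 / 0.10739 ≈ 0.630.

0.630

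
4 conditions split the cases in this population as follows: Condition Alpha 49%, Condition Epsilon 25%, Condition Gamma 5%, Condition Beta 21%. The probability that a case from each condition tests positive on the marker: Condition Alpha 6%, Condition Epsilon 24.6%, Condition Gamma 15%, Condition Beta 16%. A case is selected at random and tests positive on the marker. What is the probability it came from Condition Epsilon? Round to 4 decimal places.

0.4659

By Bayes' rule, posterior ∝ prior × likelihood:
  Condition Alpha: 0.49 × 0.06 = 0.0294
  Condition Epsilon: 0.25 × 0.246 = 0.0615
  Condition Gamma: 0.05 × 0.15 = 0.0075
  Condition Beta: 0.21 × 0.16 = 0.0336
Total = 0.132.
P(Condition Epsilon | evidence) = 0.0615 / 0.132 ≈ 0.4659.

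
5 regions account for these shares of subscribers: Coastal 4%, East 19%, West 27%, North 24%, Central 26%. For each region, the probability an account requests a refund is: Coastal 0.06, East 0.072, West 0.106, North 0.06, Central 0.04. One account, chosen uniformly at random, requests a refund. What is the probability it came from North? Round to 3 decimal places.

Unnormalized posteriors (prior × likelihood):
  Coastal: 0.04 × 0.06 = 0.0024
  East: 0.19 × 0.072 = 0.01368
  West: 0.27 × 0.106 = 0.02862
  North: 0.24 × 0.06 = 0.0144
  Central: 0.26 × 0.04 = 0.0104
Normalizing constant = 0.0695.
P(North | evidence) = 0.0144 / 0.0695 ≈ 0.207.

0.207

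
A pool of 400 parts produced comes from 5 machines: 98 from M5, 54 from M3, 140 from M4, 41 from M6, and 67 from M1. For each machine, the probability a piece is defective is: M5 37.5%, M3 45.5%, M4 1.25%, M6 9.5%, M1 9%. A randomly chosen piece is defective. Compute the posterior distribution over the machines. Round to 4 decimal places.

M5 0.5035, M3 0.3366, M4 0.0240, M6 0.0534, M1 0.0826

Unnormalized posteriors (prior × likelihood):
  M5: 0.245 × 0.375 = 0.091875
  M3: 0.135 × 0.455 = 0.061425
  M4: 0.35 × 0.0125 = 0.004375
  M6: 0.1025 × 0.095 = 0.0097375
  M1: 0.1675 × 0.09 = 0.015075
Sum = 0.1824875.
P(M5 | defective) = 0.091875/0.1824875 ≈ 0.5035
P(M3 | defective) = 0.061425/0.1824875 ≈ 0.3366
P(M4 | defective) = 0.004375/0.1824875 ≈ 0.0240
P(M6 | defective) = 0.0097375/0.1824875 ≈ 0.0534
P(M1 | defective) = 0.015075/0.1824875 ≈ 0.0826
(Check: 0.5035+0.3366+0.0240+0.0534+0.0826 = 1.0001.)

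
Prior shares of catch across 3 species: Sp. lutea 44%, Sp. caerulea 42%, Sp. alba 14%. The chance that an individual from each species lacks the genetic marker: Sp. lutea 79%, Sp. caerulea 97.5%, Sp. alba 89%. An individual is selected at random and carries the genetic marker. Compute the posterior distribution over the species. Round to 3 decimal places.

Sp. lutea 0.781, Sp. caerulea 0.089, Sp. alba 0.130

Taking complements, P(marker | each) = Sp. lutea 0.21, Sp. caerulea 0.025, Sp. alba 0.11.
By Bayes' rule, posterior ∝ prior × likelihood:
  Sp. lutea: 0.44 × 0.21 = 0.0924
  Sp. caerulea: 0.42 × 0.025 = 0.0105
  Sp. alba: 0.14 × 0.11 = 0.0154
Sum = 0.1183.
P(Sp. lutea | marker) = 0.0924/0.1183 ≈ 0.781
P(Sp. caerulea | marker) = 0.0105/0.1183 ≈ 0.089
P(Sp. alba | marker) = 0.0154/0.1183 ≈ 0.130
(Check: 0.781+0.089+0.130 = 1.000.)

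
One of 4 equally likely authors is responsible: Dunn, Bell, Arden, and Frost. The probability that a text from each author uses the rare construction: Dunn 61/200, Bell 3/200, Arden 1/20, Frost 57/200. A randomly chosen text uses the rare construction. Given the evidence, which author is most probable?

With a uniform prior (1/4 each), posterior ∝ likelihood:
  Dunn: 0.305
  Bell: 0.015
  Arden: 0.05
  Frost: 0.285
Total = 0.655.
Largest term belongs to Dunn, so Dunn is most probable.

Dunn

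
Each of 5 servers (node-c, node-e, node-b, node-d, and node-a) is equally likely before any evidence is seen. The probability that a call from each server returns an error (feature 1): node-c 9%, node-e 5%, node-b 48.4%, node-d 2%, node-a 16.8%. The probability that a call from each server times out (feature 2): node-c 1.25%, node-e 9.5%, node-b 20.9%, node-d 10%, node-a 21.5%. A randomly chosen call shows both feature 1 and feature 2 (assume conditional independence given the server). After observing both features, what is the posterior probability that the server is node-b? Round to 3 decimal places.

With a uniform prior (1/5 each), posterior ∝ likelihood:
  node-c: 0.09 × 0.0125 = 0.001125
  node-e: 0.05 × 0.095 = 0.00475
  node-b: 0.484 × 0.209 = 0.101156
  node-d: 0.02 × 0.1 = 0.002
  node-a: 0.168 × 0.215 = 0.03612
Normalizing constant = 0.145151.
P(node-b | evidence) = 0.101156 / 0.145151 ≈ 0.697.

0.697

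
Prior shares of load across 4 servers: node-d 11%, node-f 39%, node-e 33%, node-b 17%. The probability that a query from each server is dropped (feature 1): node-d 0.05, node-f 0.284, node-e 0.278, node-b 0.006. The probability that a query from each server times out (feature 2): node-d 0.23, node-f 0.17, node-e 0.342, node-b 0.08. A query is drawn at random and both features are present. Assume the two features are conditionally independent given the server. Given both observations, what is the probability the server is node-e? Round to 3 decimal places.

Compute prior × likelihood for every hypothesis:
  node-d: 0.11 × 0.05 × 0.23 = 0.001265
  node-f: 0.39 × 0.284 × 0.17 = 0.0188292
  node-e: 0.33 × 0.278 × 0.342 = 0.03137508
  node-b: 0.17 × 0.006 × 0.08 = 0.0000816
Sum = 0.05155088.
P(node-e | evidence) = 0.03137508 / 0.05155088 ≈ 0.609.

0.609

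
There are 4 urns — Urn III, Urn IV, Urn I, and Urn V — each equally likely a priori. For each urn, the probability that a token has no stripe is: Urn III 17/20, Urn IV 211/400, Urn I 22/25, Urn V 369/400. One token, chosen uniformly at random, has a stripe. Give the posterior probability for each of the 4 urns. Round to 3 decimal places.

Taking complements, P(striped | each) = Urn III 0.15, Urn IV 0.4725, Urn I 0.12, Urn V 0.0775.
With a uniform prior (1/4 each), posterior ∝ likelihood:
  Urn III: 0.15
  Urn IV: 0.4725
  Urn I: 0.12
  Urn V: 0.0775
Sum = 0.82.
P(Urn III | striped) = 0.15/0.82 ≈ 0.183
P(Urn IV | striped) = 0.4725/0.82 ≈ 0.576
P(Urn I | striped) = 0.12/0.82 ≈ 0.146
P(Urn V | striped) = 0.0775/0.82 ≈ 0.095
(Check: 0.183+0.576+0.146+0.095 = 1.000.)

Urn III 0.183, Urn IV 0.576, Urn I 0.146, Urn V 0.095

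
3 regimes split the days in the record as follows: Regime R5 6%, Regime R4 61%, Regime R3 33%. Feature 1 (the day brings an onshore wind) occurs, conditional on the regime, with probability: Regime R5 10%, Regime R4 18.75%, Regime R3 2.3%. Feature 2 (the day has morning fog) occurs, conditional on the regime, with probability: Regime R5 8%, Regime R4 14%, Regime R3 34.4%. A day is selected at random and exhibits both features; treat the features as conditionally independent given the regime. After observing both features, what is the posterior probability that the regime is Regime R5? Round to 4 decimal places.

0.0251

Prior × likelihood for each hypothesis:
  Regime R5: 0.06 × 0.1 × 0.08 = 0.00048
  Regime R4: 0.61 × 0.1875 × 0.14 = 0.0160125
  Regime R3: 0.33 × 0.023 × 0.344 = 0.00261096
Total = 0.01910346.
P(Regime R5 | evidence) = 0.00048 / 0.01910346 ≈ 0.0251.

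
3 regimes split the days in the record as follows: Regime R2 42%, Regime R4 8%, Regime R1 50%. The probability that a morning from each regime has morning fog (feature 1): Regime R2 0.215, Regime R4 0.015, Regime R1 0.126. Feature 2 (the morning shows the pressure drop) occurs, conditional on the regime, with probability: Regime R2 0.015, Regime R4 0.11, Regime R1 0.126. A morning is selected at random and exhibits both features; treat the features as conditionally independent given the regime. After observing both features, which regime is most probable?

Regime R1

Compute prior × likelihood for every hypothesis:
  Regime R2: 0.42 × 0.215 × 0.015 = 0.0013545
  Regime R4: 0.08 × 0.015 × 0.11 = 0.000132
  Regime R1: 0.5 × 0.126 × 0.126 = 0.007938
Normalizing constant = 0.0094245.
Largest term belongs to Regime R1, so Regime R1 is most probable.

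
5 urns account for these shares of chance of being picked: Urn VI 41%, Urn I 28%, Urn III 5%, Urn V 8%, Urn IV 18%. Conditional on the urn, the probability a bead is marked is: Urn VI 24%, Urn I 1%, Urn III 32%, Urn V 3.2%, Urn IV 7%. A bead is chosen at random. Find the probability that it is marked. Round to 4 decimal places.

0.1324

By Bayes' rule, posterior ∝ prior × likelihood:
  Urn VI: 0.41 × 0.24 = 0.0984
  Urn I: 0.28 × 0.01 = 0.0028
  Urn III: 0.05 × 0.32 = 0.016
  Urn V: 0.08 × 0.032 = 0.00256
  Urn IV: 0.18 × 0.07 = 0.0126
P(marked) = 0.0984 + 0.0028 + 0.016 + 0.00256 + 0.0126 = 0.13236 → 0.1324.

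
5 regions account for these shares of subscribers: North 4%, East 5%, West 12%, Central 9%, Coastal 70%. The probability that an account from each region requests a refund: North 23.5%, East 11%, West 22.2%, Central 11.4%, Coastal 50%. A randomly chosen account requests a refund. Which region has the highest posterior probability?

By Bayes' rule, posterior ∝ prior × likelihood:
  North: 0.04 × 0.235 = 0.0094
  East: 0.05 × 0.11 = 0.0055
  West: 0.12 × 0.222 = 0.02664
  Central: 0.09 × 0.114 = 0.01026
  Coastal: 0.7 × 0.5 = 0.35
Total = 0.4018.
Largest term belongs to Coastal, so Coastal is most probable.

Coastal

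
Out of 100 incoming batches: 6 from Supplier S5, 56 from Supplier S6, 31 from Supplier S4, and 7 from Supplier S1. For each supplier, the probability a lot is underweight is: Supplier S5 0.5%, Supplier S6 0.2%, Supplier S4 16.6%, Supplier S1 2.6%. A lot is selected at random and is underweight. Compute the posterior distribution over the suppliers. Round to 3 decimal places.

By Bayes' rule, posterior ∝ prior × likelihood:
  Supplier S5: 0.06 × 0.005 = 0.0003
  Supplier S6: 0.56 × 0.002 = 0.00112
  Supplier S4: 0.31 × 0.166 = 0.05146
  Supplier S1: 0.07 × 0.026 = 0.00182
Total = 0.0547.
P(Supplier S5 | underweight) = 0.0003/0.0547 ≈ 0.005
P(Supplier S6 | underweight) = 0.00112/0.0547 ≈ 0.020
P(Supplier S4 | underweight) = 0.05146/0.0547 ≈ 0.941
P(Supplier S1 | underweight) = 0.00182/0.0547 ≈ 0.033

Supplier S5 0.005, Supplier S6 0.020, Supplier S4 0.941, Supplier S1 0.033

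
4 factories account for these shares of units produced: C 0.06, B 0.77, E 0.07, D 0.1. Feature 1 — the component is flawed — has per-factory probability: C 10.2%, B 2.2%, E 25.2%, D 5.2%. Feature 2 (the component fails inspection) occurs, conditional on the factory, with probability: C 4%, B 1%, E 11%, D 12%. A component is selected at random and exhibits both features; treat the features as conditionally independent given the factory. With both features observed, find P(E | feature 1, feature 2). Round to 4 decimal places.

0.6514

By Bayes' rule, posterior ∝ prior × likelihood:
  C: 0.06 × 0.102 × 0.04 = 0.0002448
  B: 0.77 × 0.022 × 0.01 = 0.0001694
  E: 0.07 × 0.252 × 0.11 = 0.0019404
  D: 0.1 × 0.052 × 0.12 = 0.000624
Normalizing constant = 0.0029786.
P(E | evidence) = 0.0019404 / 0.0029786 ≈ 0.6514.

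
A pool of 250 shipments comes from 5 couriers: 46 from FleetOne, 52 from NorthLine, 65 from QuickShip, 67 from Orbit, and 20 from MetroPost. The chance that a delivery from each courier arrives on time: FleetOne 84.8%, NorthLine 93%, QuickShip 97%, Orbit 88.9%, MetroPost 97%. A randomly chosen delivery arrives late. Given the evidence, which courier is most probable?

Orbit

Taking complements, P(late | each) = FleetOne 0.152, NorthLine 0.07, QuickShip 0.03, Orbit 0.111, MetroPost 0.03.
Compute prior × likelihood for every hypothesis:
  FleetOne: 0.184 × 0.152 = 0.027968
  NorthLine: 0.208 × 0.07 = 0.01456
  QuickShip: 0.26 × 0.03 = 0.0078
  Orbit: 0.268 × 0.111 = 0.029748
  MetroPost: 0.08 × 0.03 = 0.0024
Sum = 0.082476.
Largest term belongs to Orbit, so Orbit is most probable.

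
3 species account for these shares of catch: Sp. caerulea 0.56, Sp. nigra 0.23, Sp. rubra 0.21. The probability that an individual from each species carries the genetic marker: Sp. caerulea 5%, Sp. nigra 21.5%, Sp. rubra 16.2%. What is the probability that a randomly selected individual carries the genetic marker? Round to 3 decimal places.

Prior × likelihood for each hypothesis:
  Sp. caerulea: 0.56 × 0.05 = 0.028
  Sp. nigra: 0.23 × 0.215 = 0.04945
  Sp. rubra: 0.21 × 0.162 = 0.03402
P(marker) = 0.028 + 0.04945 + 0.03402 = 0.11147 → 0.111.

0.111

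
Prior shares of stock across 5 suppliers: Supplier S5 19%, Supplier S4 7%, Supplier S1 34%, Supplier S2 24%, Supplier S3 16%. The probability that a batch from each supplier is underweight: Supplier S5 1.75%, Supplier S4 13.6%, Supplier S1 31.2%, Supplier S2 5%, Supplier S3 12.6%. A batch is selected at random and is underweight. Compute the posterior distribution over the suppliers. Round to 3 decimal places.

Compute prior × likelihood for every hypothesis:
  Supplier S5: 0.19 × 0.0175 = 0.003325
  Supplier S4: 0.07 × 0.136 = 0.00952
  Supplier S1: 0.34 × 0.312 = 0.10608
  Supplier S2: 0.24 × 0.05 = 0.012
  Supplier S3: 0.16 × 0.126 = 0.02016
Normalizing constant = 0.151085.
P(Supplier S5 | underweight) = 0.003325/0.151085 ≈ 0.022
P(Supplier S4 | underweight) = 0.00952/0.151085 ≈ 0.063
P(Supplier S1 | underweight) = 0.10608/0.151085 ≈ 0.702
P(Supplier S2 | underweight) = 0.012/0.151085 ≈ 0.079
P(Supplier S3 | underweight) = 0.02016/0.151085 ≈ 0.133
(Check: 0.022+0.063+0.702+0.079+0.133 = 0.999.)

Supplier S5 0.022, Supplier S4 0.063, Supplier S1 0.702, Supplier S2 0.079, Supplier S3 0.133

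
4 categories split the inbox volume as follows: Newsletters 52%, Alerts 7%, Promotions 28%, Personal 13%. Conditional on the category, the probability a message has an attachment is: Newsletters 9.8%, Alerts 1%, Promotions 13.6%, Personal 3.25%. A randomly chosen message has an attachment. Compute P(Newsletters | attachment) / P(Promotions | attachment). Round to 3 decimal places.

Compute prior × likelihood for every hypothesis:
  Newsletters: 0.52 × 0.098 = 0.05096
  Alerts: 0.07 × 0.01 = 0.0007
  Promotions: 0.28 × 0.136 = 0.03808
  Personal: 0.13 × 0.0325 = 0.004225
Normalizing constant = 0.093965.
The ratio is 0.05096 / 0.03808 (the normalizer cancels) = 1.338.

1.338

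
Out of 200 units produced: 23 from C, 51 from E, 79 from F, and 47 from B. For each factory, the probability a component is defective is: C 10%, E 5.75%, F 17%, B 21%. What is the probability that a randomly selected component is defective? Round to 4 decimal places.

Unnormalized posteriors (prior × likelihood):
  C: 0.115 × 0.1 = 0.0115
  E: 0.255 × 0.0575 = 0.0146625
  F: 0.395 × 0.17 = 0.06715
  B: 0.235 × 0.21 = 0.04935
P(defective) = 0.0115 + 0.0146625 + 0.06715 + 0.04935 = 0.1426625 → 0.1427.

0.1427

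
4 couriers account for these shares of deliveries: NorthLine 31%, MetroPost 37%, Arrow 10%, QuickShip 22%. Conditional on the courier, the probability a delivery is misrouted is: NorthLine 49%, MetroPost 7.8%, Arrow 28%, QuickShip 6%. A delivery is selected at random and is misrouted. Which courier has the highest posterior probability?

NorthLine

By Bayes' rule, posterior ∝ prior × likelihood:
  NorthLine: 0.31 × 0.49 = 0.1519
  MetroPost: 0.37 × 0.078 = 0.02886
  Arrow: 0.1 × 0.28 = 0.028
  QuickShip: 0.22 × 0.06 = 0.0132
Normalizing constant = 0.22196.
Largest term belongs to NorthLine, so NorthLine is most probable.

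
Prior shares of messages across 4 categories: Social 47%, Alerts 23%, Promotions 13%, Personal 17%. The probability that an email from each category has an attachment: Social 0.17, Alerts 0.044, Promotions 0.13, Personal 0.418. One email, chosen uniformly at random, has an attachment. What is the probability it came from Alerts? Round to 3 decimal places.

Unnormalized posteriors (prior × likelihood):
  Social: 0.47 × 0.17 = 0.0799
  Alerts: 0.23 × 0.044 = 0.01012
  Promotions: 0.13 × 0.13 = 0.0169
  Personal: 0.17 × 0.418 = 0.07106
Total = 0.17798.
P(Alerts | evidence) = 0.01012 / 0.17798 ≈ 0.057.

0.057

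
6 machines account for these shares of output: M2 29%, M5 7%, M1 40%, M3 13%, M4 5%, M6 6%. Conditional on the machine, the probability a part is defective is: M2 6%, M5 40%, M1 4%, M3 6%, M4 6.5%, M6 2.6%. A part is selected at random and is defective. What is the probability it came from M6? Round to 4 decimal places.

0.0211

Prior × likelihood for each hypothesis:
  M2: 0.29 × 0.06 = 0.0174
  M5: 0.07 × 0.4 = 0.028
  M1: 0.4 × 0.04 = 0.016
  M3: 0.13 × 0.06 = 0.0078
  M4: 0.05 × 0.065 = 0.00325
  M6: 0.06 × 0.026 = 0.00156
Sum = 0.07401.
P(M6 | evidence) = 0.00156 / 0.07401 ≈ 0.0211.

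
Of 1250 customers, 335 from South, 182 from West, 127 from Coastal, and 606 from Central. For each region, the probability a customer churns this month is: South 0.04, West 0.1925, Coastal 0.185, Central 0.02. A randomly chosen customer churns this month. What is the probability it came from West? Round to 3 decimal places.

0.417

Compute prior × likelihood for every hypothesis:
  South: 0.268 × 0.04 = 0.01072
  West: 0.1456 × 0.1925 = 0.028028
  Coastal: 0.1016 × 0.185 = 0.018796
  Central: 0.4848 × 0.02 = 0.009696
Normalizing constant = 0.06724.
P(West | evidence) = 0.028028 / 0.06724 ≈ 0.417.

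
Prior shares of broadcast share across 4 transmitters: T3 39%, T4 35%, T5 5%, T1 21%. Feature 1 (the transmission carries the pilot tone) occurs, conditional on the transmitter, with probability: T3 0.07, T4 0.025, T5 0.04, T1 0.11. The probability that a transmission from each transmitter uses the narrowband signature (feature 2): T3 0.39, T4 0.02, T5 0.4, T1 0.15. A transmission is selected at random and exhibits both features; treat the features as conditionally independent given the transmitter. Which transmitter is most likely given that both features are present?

Compute prior × likelihood for every hypothesis:
  T3: 0.39 × 0.07 × 0.39 = 0.010647
  T4: 0.35 × 0.025 × 0.02 = 0.000175
  T5: 0.05 × 0.04 × 0.4 = 0.0008
  T1: 0.21 × 0.11 × 0.15 = 0.003465
Normalizing constant = 0.015087.
Largest term belongs to T3, so T3 is most probable.

T3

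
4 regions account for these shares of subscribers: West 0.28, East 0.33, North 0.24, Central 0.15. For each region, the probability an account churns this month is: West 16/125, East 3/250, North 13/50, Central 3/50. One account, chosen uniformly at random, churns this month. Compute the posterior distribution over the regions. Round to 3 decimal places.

Prior × likelihood for each hypothesis:
  West: 0.28 × 0.128 = 0.03584
  East: 0.33 × 0.012 = 0.00396
  North: 0.24 × 0.26 = 0.0624
  Central: 0.15 × 0.06 = 0.009
Sum = 0.1112.
P(West | churn) = 0.03584/0.1112 ≈ 0.322
P(East | churn) = 0.00396/0.1112 ≈ 0.036
P(North | churn) = 0.0624/0.1112 ≈ 0.561
P(Central | churn) = 0.009/0.1112 ≈ 0.081

West 0.322, East 0.036, North 0.561, Central 0.081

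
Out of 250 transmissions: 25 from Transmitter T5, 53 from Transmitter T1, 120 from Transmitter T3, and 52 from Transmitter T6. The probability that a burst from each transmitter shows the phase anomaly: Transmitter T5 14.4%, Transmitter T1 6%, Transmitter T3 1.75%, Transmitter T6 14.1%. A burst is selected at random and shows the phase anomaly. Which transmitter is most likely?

Prior × likelihood for each hypothesis:
  Transmitter T5: 0.1 × 0.144 = 0.0144
  Transmitter T1: 0.212 × 0.06 = 0.01272
  Transmitter T3: 0.48 × 0.0175 = 0.0084
  Transmitter T6: 0.208 × 0.141 = 0.029328
Normalizing constant = 0.064848.
Largest term belongs to Transmitter T6, so Transmitter T6 is most probable.

Transmitter T6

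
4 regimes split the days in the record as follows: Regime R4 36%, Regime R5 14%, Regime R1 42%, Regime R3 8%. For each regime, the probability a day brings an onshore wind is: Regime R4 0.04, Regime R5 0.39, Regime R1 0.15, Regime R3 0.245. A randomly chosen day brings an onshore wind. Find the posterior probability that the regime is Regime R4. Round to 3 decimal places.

Unnormalized posteriors (prior × likelihood):
  Regime R4: 0.36 × 0.04 = 0.0144
  Regime R5: 0.14 × 0.39 = 0.0546
  Regime R1: 0.42 × 0.15 = 0.063
  Regime R3: 0.08 × 0.245 = 0.0196
Sum = 0.1516.
P(Regime R4 | evidence) = 0.0144 / 0.1516 ≈ 0.095.

0.095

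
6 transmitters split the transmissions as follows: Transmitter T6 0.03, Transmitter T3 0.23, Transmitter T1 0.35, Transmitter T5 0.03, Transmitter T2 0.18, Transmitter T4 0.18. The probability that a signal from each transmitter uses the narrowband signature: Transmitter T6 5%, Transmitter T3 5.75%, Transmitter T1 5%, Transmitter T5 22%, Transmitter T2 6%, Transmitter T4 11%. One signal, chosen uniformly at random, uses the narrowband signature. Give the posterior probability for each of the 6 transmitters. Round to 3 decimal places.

Compute prior × likelihood for every hypothesis:
  Transmitter T6: 0.03 × 0.05 = 0.0015
  Transmitter T3: 0.23 × 0.0575 = 0.013225
  Transmitter T1: 0.35 × 0.05 = 0.0175
  Transmitter T5: 0.03 × 0.22 = 0.0066
  Transmitter T2: 0.18 × 0.06 = 0.0108
  Transmitter T4: 0.18 × 0.11 = 0.0198
Normalizing constant = 0.069425.
P(Transmitter T6 | narrowband) = 0.0015/0.069425 ≈ 0.022
P(Transmitter T3 | narrowband) = 0.013225/0.069425 ≈ 0.190
P(Transmitter T1 | narrowband) = 0.0175/0.069425 ≈ 0.252
P(Transmitter T5 | narrowband) = 0.0066/0.069425 ≈ 0.095
P(Transmitter T2 | narrowband) = 0.0108/0.069425 ≈ 0.156
P(Transmitter T4 | narrowband) = 0.0198/0.069425 ≈ 0.285
(Check: 0.022+0.190+0.252+0.095+0.156+0.285 = 1.000.)

Transmitter T6 0.022, Transmitter T3 0.190, Transmitter T1 0.252, Transmitter T5 0.095, Transmitter T2 0.156, Transmitter T4 0.285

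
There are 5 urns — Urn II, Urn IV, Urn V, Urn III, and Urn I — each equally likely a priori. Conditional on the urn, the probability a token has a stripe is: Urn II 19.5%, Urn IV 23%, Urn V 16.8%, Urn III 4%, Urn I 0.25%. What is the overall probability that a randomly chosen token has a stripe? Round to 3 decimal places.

Since the prior is uniform, the posterior is proportional to the likelihood:
  Urn II: 0.195
  Urn IV: 0.23
  Urn V: 0.168
  Urn III: 0.04
  Urn I: 0.0025
P(striped) = (1/5) × (0.195 + 0.23 + 0.168 + 0.04 + 0.0025) = 0.6355/5 ≈ 0.127.

0.127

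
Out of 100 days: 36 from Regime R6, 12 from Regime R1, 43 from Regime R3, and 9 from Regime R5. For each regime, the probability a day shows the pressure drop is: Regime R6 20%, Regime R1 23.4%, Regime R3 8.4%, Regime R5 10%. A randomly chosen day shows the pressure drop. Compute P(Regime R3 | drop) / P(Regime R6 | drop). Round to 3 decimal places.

Unnormalized posteriors (prior × likelihood):
  Regime R6: 0.36 × 0.2 = 0.072
  Regime R1: 0.12 × 0.234 = 0.02808
  Regime R3: 0.43 × 0.084 = 0.03612
  Regime R5: 0.09 × 0.1 = 0.009
Normalizing constant = 0.1452.
The ratio is 0.03612 / 0.072 (the normalizer cancels) = 0.502.

0.502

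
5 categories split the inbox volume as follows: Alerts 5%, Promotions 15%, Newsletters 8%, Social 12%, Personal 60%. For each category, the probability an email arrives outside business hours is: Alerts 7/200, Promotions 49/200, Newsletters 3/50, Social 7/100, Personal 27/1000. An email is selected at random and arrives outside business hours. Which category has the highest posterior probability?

Promotions

By Bayes' rule, posterior ∝ prior × likelihood:
  Alerts: 0.05 × 0.035 = 0.00175
  Promotions: 0.15 × 0.245 = 0.03675
  Newsletters: 0.08 × 0.06 = 0.0048
  Social: 0.12 × 0.07 = 0.0084
  Personal: 0.6 × 0.027 = 0.0162
Sum = 0.0679.
Largest term belongs to Promotions, so Promotions is most probable.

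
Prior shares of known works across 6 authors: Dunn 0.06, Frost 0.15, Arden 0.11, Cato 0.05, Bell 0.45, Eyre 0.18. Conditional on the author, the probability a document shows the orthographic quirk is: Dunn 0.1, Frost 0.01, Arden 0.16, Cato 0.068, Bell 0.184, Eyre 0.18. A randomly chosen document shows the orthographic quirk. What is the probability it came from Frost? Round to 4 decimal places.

0.0104

By Bayes' rule, posterior ∝ prior × likelihood:
  Dunn: 0.06 × 0.1 = 0.006
  Frost: 0.15 × 0.01 = 0.0015
  Arden: 0.11 × 0.16 = 0.0176
  Cato: 0.05 × 0.068 = 0.0034
  Bell: 0.45 × 0.184 = 0.0828
  Eyre: 0.18 × 0.18 = 0.0324
Normalizing constant = 0.1437.
P(Frost | evidence) = 0.0015 / 0.1437 ≈ 0.0104.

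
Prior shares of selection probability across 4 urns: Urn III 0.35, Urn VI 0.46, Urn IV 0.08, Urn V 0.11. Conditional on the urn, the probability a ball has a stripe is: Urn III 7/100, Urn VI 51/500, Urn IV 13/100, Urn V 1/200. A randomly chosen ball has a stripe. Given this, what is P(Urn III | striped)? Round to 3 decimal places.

0.297

Prior × likelihood for each hypothesis:
  Urn III: 0.35 × 0.07 = 0.0245
  Urn VI: 0.46 × 0.102 = 0.04692
  Urn IV: 0.08 × 0.13 = 0.0104
  Urn V: 0.11 × 0.005 = 0.00055
Normalizing constant = 0.08237.
P(Urn III | evidence) = 0.0245 / 0.08237 ≈ 0.297.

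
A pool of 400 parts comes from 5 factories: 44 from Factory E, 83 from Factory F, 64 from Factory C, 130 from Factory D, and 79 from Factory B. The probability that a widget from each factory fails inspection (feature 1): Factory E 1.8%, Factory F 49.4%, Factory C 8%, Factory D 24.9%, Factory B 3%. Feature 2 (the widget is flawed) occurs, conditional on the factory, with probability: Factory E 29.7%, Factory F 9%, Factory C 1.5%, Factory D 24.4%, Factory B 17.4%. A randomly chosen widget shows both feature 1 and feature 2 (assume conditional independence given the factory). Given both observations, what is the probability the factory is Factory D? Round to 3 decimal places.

Unnormalized posteriors (prior × likelihood):
  Factory E: 0.11 × 0.018 × 0.297 = 0.00058806
  Factory F: 0.2075 × 0.494 × 0.09 = 0.00922545
  Factory C: 0.16 × 0.08 × 0.015 = 0.000192
  Factory D: 0.325 × 0.249 × 0.244 = 0.0197457
  Factory B: 0.1975 × 0.03 × 0.174 = 0.00103095
Sum = 0.03078216.
P(Factory D | evidence) = 0.0197457 / 0.03078216 ≈ 0.641.

0.641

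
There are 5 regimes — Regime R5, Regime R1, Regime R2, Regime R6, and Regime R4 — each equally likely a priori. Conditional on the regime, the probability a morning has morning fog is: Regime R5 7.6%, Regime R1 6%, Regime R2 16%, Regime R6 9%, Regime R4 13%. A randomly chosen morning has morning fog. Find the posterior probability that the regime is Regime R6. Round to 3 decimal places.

0.174

With a uniform prior (1/5 each), posterior ∝ likelihood:
  Regime R5: 0.076
  Regime R1: 0.06
  Regime R2: 0.16
  Regime R6: 0.09
  Regime R4: 0.13
Normalizing constant = 0.516.
P(Regime R6 | evidence) = 0.09 / 0.516 ≈ 0.174.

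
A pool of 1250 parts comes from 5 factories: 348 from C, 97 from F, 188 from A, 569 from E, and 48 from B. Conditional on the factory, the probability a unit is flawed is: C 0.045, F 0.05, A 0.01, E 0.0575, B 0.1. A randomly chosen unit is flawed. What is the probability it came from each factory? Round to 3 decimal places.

Compute prior × likelihood for every hypothesis:
  C: 0.2784 × 0.045 = 0.012528
  F: 0.0776 × 0.05 = 0.00388
  A: 0.1504 × 0.01 = 0.001504
  E: 0.4552 × 0.0575 = 0.026174
  B: 0.0384 × 0.1 = 0.00384
Total = 0.047926.
P(C | flawed) = 0.012528/0.047926 ≈ 0.261
P(F | flawed) = 0.00388/0.047926 ≈ 0.081
P(A | flawed) = 0.001504/0.047926 ≈ 0.031
P(E | flawed) = 0.026174/0.047926 ≈ 0.546
P(B | flawed) = 0.00384/0.047926 ≈ 0.080
(Check: 0.261+0.081+0.031+0.546+0.080 = 0.999.)

C 0.261, F 0.081, A 0.031, E 0.546, B 0.080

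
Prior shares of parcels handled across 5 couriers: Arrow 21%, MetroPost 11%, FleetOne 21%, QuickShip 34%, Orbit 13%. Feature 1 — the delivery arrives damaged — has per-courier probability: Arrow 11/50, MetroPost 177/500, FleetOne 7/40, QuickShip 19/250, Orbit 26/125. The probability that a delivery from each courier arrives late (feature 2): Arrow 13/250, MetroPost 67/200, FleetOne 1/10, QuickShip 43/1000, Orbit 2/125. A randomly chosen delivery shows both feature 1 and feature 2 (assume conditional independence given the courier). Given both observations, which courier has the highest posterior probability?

MetroPost

Unnormalized posteriors (prior × likelihood):
  Arrow: 0.21 × 0.22 × 0.052 = 0.0024024
  MetroPost: 0.11 × 0.354 × 0.335 = 0.0130449
  FleetOne: 0.21 × 0.175 × 0.1 = 0.003675
  QuickShip: 0.34 × 0.076 × 0.043 = 0.00111112
  Orbit: 0.13 × 0.208 × 0.016 = 0.00043264
Sum = 0.02066606.
Largest term belongs to MetroPost, so MetroPost is most probable.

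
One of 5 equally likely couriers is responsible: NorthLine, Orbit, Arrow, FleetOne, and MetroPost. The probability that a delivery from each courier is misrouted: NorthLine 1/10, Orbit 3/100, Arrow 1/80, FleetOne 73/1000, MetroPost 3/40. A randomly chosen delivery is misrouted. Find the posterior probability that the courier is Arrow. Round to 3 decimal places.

0.043

Since the prior is uniform, the posterior is proportional to the likelihood:
  NorthLine: 0.1
  Orbit: 0.03
  Arrow: 0.0125
  FleetOne: 0.073
  MetroPost: 0.075
Normalizing constant = 0.2905.
P(Arrow | evidence) = 0.0125 / 0.2905 ≈ 0.043.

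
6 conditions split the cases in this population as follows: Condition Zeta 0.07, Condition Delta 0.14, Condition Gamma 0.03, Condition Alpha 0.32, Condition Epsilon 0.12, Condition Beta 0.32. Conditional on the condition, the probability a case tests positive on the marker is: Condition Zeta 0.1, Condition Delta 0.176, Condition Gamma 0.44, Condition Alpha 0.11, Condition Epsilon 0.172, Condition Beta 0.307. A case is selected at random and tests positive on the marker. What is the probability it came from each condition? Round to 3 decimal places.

Condition Zeta 0.035, Condition Delta 0.124, Condition Gamma 0.066, Condition Alpha 0.177, Condition Epsilon 0.104, Condition Beta 0.494

Compute prior × likelihood for every hypothesis:
  Condition Zeta: 0.07 × 0.1 = 0.007
  Condition Delta: 0.14 × 0.176 = 0.02464
  Condition Gamma: 0.03 × 0.44 = 0.0132
  Condition Alpha: 0.32 × 0.11 = 0.0352
  Condition Epsilon: 0.12 × 0.172 = 0.02064
  Condition Beta: 0.32 × 0.307 = 0.09824
Sum = 0.19892.
P(Condition Zeta | marker-positive) = 0.007/0.19892 ≈ 0.035
P(Condition Delta | marker-positive) = 0.02464/0.19892 ≈ 0.124
P(Condition Gamma | marker-positive) = 0.0132/0.19892 ≈ 0.066
P(Condition Alpha | marker-positive) = 0.0352/0.19892 ≈ 0.177
P(Condition Epsilon | marker-positive) = 0.02064/0.19892 ≈ 0.104
P(Condition Beta | marker-positive) = 0.09824/0.19892 ≈ 0.494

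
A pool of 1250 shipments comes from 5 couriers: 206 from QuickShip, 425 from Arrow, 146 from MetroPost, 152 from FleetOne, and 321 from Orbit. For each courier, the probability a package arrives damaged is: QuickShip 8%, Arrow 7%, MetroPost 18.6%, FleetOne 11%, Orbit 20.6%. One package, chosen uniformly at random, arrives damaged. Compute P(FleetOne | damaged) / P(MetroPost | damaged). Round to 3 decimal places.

Unnormalized posteriors (prior × likelihood):
  QuickShip: 0.1648 × 0.08 = 0.013184
  Arrow: 0.34 × 0.07 = 0.0238
  MetroPost: 0.1168 × 0.186 = 0.0217248
  FleetOne: 0.1216 × 0.11 = 0.013376
  Orbit: 0.2568 × 0.206 = 0.0529008
Normalizing constant = 0.1249856.
The ratio is 0.013376 / 0.0217248 (the normalizer cancels) = 0.616.

0.616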